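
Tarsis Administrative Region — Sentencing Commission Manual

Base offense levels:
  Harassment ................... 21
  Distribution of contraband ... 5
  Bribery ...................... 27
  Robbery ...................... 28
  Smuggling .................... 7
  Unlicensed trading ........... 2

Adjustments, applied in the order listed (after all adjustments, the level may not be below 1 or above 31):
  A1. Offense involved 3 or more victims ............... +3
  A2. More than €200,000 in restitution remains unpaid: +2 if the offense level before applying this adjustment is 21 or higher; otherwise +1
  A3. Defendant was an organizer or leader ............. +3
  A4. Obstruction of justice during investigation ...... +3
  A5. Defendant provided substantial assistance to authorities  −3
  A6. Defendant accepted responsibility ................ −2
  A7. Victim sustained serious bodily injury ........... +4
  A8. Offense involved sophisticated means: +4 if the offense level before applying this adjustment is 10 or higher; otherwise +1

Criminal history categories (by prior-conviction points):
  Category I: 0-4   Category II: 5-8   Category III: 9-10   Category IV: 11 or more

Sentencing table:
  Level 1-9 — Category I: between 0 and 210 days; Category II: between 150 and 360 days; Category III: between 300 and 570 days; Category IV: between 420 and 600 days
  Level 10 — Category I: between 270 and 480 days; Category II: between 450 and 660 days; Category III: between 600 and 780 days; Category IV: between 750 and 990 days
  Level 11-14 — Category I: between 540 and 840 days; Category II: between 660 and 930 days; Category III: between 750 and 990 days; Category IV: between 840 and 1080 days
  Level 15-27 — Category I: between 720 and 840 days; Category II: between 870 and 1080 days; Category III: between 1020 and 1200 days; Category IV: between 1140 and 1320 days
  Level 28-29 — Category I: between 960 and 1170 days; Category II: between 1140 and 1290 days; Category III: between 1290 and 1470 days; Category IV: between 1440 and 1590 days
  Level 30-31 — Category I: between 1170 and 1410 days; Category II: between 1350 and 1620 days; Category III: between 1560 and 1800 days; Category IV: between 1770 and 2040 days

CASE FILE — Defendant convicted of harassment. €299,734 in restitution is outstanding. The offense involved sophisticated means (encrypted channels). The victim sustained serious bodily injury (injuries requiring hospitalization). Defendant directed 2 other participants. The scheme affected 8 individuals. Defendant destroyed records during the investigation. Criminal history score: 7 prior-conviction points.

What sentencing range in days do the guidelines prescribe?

1350-1620 days

Base offense level for harassment: 21.
A1 applies: 21 + 3 = 24.
A2 applies (level before this adjustment is 24 ≥ 21, so +2): 24 + 2 = 26.
A3 applies: 26 + 3 = 29.
A4 applies: 29 + 3 = 32.
A5 does not apply.
A7 applies: 32 + 4 = 36.
A8 applies (level before this adjustment is 36 ≥ 10, so +4): 36 + 4 = 40.
Level 40 exceeds the maximum of 31; capped at 31.
Final offense level: 31.
Criminal history: 7 prior points → Category II (5-8).
Level 31 falls in the 30-31 band.
Grid: Level 30-31 × Category II = 1350-1620 days.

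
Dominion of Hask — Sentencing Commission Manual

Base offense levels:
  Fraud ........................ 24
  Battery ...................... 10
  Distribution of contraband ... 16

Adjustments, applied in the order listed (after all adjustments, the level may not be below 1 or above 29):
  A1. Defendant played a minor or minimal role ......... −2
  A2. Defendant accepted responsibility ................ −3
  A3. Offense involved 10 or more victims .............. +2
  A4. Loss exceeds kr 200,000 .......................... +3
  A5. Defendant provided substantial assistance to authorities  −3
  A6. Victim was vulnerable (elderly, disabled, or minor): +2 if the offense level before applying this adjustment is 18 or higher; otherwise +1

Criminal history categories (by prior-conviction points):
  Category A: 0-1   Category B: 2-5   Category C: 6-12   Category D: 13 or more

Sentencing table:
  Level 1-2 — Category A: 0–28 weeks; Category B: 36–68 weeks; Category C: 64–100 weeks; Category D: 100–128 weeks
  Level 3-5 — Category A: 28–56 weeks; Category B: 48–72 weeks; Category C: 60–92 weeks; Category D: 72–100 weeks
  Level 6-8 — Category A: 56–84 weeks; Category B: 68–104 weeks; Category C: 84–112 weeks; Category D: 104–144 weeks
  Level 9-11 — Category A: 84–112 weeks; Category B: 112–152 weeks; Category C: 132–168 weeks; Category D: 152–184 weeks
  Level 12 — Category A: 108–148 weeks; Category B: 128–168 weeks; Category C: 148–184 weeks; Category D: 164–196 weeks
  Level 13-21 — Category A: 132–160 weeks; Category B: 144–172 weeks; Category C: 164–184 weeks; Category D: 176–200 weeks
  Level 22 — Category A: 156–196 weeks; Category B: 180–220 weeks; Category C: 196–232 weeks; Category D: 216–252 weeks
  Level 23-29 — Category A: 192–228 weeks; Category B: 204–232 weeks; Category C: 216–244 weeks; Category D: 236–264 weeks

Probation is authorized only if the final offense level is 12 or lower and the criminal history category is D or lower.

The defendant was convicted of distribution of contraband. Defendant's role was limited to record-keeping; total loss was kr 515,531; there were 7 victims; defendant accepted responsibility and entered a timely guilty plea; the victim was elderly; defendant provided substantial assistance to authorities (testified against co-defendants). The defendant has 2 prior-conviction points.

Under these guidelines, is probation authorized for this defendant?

Base offense level for distribution of contraband: 16.
A1 applies: 16 − 2 = 14.
A2 applies: 14 − 3 = 11.
A3 does not apply.
A4 applies: 11 + 3 = 14.
A5 applies: 14 − 3 = 11.
A6 applies (level before this adjustment is 11 < 18, so +1): 11 + 1 = 12.
Final offense level: 12.
Criminal history: 2 prior points → Category B (2-5).
Level 12 falls in the 12 band.
Grid: Level 12 × Category B = 128-168 weeks.
Probation check: level 12 ≤ 12 and category B ≤ D → eligible.

Yes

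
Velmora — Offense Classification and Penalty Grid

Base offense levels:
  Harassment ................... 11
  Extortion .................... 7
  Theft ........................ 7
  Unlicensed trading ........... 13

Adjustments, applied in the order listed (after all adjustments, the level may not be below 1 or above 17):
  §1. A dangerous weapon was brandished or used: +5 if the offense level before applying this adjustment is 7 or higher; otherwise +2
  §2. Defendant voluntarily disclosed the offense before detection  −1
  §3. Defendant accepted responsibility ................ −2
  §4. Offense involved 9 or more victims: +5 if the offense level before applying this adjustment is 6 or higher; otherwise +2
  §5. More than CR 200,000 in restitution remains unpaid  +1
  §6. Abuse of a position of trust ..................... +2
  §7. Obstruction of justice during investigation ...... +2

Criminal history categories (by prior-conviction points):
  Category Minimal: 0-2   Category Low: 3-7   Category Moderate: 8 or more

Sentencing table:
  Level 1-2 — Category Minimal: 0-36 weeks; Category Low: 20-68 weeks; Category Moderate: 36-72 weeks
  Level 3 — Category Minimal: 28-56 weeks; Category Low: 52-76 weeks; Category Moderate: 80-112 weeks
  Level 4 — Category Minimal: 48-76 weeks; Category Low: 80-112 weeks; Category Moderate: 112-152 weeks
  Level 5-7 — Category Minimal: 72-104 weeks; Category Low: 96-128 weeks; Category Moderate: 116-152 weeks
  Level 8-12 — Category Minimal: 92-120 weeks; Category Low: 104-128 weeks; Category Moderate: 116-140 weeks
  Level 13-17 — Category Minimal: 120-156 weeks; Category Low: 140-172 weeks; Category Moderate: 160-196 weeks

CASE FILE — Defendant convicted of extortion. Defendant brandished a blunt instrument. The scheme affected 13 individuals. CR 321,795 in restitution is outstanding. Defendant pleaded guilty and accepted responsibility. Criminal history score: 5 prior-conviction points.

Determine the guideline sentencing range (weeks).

140-172 weeks

Base offense level for extortion: 7.
§1 applies (level before this adjustment is 7 ≥ 7, so +5): 7 + 5 = 12.
§3 applies: 12 − 2 = 10.
§4 applies (level before this adjustment is 10 ≥ 6, so +5): 10 + 5 = 15.
§5 applies: 15 + 1 = 16.
§6 does not apply.
Final offense level: 16.
Criminal history: 5 prior points → Category Low (3-7).
Level 16 falls in the 13-17 band.
Grid: Level 13-17 × Category Low = 140-172 weeks.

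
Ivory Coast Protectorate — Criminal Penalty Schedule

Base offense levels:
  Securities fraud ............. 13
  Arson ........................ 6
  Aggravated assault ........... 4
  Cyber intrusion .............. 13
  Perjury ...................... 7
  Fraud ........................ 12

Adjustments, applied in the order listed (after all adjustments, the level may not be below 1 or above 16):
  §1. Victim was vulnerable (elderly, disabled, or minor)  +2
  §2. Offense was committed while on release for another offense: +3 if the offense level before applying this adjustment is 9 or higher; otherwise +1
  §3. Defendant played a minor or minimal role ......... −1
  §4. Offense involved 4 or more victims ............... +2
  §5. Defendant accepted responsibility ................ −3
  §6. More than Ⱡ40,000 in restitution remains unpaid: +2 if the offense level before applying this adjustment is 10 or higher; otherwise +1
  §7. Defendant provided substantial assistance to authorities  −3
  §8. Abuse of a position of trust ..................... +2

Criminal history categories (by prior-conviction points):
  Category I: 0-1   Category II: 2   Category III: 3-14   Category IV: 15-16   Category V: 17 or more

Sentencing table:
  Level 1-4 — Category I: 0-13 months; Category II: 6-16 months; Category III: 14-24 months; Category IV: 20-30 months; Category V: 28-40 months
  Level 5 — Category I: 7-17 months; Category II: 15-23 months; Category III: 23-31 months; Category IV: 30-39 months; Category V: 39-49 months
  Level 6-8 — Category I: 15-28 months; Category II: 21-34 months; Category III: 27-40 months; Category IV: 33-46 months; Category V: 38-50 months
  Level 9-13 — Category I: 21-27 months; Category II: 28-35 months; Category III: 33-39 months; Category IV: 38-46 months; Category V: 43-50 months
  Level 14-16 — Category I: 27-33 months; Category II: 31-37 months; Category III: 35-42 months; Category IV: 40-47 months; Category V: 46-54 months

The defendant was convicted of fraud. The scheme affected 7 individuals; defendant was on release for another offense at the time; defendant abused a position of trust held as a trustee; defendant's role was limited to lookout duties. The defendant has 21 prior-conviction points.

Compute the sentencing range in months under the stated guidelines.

Base offense level for fraud: 12.
§2 applies (level before this adjustment is 12 ≥ 9, so +3): 12 + 3 = 15.
§3 applies: 15 − 1 = 14.
§4 applies: 14 + 2 = 16.
§5 does not apply.
§7 does not apply.
§8 applies: 16 + 2 = 18.
Level 18 exceeds the maximum of 16; capped at 16.
Final offense level: 16.
Criminal history: 21 prior points → Category V (17+).
Level 16 falls in the 14-16 band.
Grid: Level 14-16 × Category V = 46-54 months.

46-54 months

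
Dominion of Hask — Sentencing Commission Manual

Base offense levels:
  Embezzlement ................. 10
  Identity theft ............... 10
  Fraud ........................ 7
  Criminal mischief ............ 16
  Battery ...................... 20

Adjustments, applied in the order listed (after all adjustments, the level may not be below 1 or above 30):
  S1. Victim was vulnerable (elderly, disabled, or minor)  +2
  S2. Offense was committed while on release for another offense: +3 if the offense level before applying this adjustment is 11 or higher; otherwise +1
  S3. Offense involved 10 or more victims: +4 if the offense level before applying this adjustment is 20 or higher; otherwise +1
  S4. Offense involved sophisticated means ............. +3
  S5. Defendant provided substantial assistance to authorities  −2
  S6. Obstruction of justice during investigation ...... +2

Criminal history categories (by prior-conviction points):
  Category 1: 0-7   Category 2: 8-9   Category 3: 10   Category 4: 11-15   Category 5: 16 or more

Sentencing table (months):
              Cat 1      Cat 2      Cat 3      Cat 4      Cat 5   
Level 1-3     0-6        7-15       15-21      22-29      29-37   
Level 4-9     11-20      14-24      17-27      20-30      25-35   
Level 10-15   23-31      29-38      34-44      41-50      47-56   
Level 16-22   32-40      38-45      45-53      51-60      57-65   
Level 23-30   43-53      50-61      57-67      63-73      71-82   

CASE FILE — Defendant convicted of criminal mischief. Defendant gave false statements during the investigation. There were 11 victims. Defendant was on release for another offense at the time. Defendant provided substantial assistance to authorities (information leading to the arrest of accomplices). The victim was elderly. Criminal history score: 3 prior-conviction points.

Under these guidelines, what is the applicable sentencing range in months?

Base offense level for criminal mischief: 16.
S1 applies: 16 + 2 = 18.
S2 applies (level before this adjustment is 18 ≥ 11, so +3): 18 + 3 = 21.
S3 applies (level before this adjustment is 21 ≥ 20, so +4): 21 + 4 = 25.
S4 does not apply.
S5 applies: 25 − 2 = 23.
S6 applies: 23 + 2 = 25.
Final offense level: 25.
Criminal history: 3 prior points → Category 1 (0-7).
Level 25 falls in the 23-30 band.
Grid: Level 23-30 × Category 1 = 43-53 months.

43-53 months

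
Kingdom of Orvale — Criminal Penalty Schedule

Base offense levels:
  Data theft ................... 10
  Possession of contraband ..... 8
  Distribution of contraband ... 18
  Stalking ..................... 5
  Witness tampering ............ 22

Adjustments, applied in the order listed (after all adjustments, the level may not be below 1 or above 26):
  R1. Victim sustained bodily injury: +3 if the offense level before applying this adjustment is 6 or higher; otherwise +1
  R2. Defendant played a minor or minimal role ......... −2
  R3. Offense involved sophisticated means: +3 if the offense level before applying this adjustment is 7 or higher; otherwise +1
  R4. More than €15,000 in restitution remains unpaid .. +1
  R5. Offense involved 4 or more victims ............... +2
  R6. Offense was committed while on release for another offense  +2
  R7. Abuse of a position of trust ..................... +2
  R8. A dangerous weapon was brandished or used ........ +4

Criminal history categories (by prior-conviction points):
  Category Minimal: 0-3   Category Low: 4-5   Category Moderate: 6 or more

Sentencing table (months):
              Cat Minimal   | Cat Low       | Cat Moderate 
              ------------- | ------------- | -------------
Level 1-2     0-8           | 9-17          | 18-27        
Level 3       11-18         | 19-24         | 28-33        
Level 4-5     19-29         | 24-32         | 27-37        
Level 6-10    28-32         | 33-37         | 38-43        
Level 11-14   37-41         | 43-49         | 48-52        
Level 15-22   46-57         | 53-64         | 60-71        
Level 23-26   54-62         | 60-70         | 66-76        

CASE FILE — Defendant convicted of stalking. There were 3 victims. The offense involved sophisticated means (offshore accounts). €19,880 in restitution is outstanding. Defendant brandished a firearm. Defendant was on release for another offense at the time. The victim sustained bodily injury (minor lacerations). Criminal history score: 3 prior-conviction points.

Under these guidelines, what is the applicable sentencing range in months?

Base offense level for stalking: 5.
R1 applies (level before this adjustment is 5 < 6, so +1): 5 + 1 = 6.
R2 does not apply.
R3 applies (level before this adjustment is 6 < 7, so +1): 6 + 1 = 7.
R4 applies: 7 + 1 = 8.
R5 does not apply.
R6 applies: 8 + 2 = 10.
R8 applies: 10 + 4 = 14.
Final offense level: 14.
Criminal history: 3 prior points → Category Minimal (0-3).
Level 14 falls in the 11-14 band.
Grid: Level 11-14 × Category Minimal = 37-41 months.

37-41 months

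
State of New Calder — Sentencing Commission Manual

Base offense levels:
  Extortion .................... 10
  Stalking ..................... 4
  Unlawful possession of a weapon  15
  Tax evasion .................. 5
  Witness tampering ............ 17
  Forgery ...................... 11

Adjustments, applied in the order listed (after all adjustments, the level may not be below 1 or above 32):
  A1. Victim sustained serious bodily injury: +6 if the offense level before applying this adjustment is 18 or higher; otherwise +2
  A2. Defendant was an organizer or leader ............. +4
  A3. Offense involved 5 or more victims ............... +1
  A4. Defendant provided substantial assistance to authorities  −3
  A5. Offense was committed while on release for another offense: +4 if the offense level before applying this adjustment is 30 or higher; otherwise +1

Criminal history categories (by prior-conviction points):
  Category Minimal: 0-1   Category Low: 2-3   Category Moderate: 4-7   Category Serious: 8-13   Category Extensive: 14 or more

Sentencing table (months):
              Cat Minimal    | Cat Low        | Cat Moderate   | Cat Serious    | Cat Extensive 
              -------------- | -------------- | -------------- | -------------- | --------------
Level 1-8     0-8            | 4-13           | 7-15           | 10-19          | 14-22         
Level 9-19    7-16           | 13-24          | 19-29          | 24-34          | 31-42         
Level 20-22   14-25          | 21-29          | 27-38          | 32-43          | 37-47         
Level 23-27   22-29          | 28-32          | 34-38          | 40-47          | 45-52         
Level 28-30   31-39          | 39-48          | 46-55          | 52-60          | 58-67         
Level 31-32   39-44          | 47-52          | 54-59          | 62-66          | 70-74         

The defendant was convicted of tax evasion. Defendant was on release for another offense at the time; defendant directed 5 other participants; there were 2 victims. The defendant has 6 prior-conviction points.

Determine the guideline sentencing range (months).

19-29 months

Base offense level for tax evasion: 5.
A2 applies: 5 + 4 = 9.
A4 does not apply.
A5 applies (level before this adjustment is 9 < 30, so +1): 9 + 1 = 10.
Final offense level: 10.
Criminal history: 6 prior points → Category Moderate (4-7).
Level 10 falls in the 9-19 band.
Grid: Level 9-19 × Category Moderate = 19-29 months.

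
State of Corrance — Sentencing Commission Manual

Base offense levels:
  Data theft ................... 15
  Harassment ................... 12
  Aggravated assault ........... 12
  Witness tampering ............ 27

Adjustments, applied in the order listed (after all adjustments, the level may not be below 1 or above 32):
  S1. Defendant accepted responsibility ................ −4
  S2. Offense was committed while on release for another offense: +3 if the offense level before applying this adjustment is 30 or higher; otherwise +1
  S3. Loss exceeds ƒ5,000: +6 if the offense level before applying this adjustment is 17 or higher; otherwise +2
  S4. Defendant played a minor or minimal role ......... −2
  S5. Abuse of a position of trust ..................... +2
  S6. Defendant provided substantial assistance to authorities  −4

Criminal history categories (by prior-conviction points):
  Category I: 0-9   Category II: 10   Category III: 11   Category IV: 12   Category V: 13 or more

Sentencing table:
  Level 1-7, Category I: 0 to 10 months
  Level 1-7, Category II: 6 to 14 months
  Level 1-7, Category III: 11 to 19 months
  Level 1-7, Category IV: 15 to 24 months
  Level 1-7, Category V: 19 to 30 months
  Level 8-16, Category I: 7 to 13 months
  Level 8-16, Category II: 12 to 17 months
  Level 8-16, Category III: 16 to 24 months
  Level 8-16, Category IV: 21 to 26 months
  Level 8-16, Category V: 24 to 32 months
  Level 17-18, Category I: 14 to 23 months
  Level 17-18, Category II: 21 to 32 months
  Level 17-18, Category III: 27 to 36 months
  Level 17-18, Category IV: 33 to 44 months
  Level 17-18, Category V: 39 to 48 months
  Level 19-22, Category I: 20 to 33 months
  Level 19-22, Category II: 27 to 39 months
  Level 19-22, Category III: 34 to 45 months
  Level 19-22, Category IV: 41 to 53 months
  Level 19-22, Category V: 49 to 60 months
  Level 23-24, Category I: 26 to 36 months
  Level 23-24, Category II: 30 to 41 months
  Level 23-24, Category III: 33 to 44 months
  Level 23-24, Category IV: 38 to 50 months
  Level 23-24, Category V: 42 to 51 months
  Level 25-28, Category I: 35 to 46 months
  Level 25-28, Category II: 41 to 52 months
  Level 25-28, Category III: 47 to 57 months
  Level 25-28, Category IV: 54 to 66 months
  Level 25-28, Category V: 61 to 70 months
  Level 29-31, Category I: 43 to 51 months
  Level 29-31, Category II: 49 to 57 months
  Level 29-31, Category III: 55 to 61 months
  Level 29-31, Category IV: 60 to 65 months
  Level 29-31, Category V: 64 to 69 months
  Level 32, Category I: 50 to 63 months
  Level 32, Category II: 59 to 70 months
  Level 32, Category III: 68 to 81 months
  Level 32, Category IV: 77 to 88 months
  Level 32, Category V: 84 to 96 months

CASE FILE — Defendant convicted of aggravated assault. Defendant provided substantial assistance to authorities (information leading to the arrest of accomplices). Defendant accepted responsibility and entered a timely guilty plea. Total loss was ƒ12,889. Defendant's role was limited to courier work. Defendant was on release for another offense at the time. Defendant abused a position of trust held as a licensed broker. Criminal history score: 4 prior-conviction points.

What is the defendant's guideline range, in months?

0-10 months

Base offense level for aggravated assault: 12.
S1 applies: 12 − 4 = 8.
S2 applies (level before this adjustment is 8 < 30, so +1): 8 + 1 = 9.
S3 applies (level before this adjustment is 9 < 17, so +2): 9 + 2 = 11.
S4 applies: 11 − 2 = 9.
S5 applies: 9 + 2 = 11.
S6 applies: 11 − 4 = 7.
Final offense level: 7.
Criminal history: 4 prior points → Category I (0-9).
Level 7 falls in the 1-7 band.
Grid: Level 1-7 × Category I = 0-10 months.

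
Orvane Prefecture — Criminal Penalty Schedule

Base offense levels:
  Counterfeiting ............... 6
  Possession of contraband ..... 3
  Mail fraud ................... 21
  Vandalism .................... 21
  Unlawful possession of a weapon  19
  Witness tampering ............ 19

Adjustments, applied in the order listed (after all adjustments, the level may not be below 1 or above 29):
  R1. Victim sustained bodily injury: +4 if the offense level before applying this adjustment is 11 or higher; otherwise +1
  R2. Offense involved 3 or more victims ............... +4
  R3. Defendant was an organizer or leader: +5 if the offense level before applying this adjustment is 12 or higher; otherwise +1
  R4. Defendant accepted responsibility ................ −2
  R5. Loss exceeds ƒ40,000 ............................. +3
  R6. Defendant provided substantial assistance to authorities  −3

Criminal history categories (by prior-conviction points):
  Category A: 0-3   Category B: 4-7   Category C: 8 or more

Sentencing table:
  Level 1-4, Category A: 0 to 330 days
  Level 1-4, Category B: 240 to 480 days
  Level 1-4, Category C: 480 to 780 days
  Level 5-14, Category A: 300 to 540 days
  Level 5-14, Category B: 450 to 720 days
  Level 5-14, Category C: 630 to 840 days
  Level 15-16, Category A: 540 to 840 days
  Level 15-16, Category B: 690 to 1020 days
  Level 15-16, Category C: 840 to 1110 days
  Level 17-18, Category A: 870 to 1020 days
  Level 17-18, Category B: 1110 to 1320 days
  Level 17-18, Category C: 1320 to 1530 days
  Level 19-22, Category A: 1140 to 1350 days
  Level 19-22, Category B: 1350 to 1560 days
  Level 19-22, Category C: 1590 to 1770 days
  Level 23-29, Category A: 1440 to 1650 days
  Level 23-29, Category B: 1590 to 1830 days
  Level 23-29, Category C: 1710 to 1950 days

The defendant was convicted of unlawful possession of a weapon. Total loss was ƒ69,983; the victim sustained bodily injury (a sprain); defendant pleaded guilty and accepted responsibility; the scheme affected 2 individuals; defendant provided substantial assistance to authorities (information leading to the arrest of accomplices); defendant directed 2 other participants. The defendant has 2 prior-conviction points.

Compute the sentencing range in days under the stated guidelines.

1440-1650 days

Base offense level for unlawful possession of a weapon: 19.
R1 applies (level before this adjustment is 19 ≥ 11, so +4): 19 + 4 = 23.
R3 applies (level before this adjustment is 23 ≥ 12, so +5): 23 + 5 = 28.
R4 applies: 28 − 2 = 26.
R5 applies: 26 + 3 = 29.
R6 applies: 29 − 3 = 26.
Final offense level: 26.
Criminal history: 2 prior points → Category A (0-3).
Level 26 falls in the 23-29 band.
Grid: Level 23-29 × Category A = 1440-1650 days.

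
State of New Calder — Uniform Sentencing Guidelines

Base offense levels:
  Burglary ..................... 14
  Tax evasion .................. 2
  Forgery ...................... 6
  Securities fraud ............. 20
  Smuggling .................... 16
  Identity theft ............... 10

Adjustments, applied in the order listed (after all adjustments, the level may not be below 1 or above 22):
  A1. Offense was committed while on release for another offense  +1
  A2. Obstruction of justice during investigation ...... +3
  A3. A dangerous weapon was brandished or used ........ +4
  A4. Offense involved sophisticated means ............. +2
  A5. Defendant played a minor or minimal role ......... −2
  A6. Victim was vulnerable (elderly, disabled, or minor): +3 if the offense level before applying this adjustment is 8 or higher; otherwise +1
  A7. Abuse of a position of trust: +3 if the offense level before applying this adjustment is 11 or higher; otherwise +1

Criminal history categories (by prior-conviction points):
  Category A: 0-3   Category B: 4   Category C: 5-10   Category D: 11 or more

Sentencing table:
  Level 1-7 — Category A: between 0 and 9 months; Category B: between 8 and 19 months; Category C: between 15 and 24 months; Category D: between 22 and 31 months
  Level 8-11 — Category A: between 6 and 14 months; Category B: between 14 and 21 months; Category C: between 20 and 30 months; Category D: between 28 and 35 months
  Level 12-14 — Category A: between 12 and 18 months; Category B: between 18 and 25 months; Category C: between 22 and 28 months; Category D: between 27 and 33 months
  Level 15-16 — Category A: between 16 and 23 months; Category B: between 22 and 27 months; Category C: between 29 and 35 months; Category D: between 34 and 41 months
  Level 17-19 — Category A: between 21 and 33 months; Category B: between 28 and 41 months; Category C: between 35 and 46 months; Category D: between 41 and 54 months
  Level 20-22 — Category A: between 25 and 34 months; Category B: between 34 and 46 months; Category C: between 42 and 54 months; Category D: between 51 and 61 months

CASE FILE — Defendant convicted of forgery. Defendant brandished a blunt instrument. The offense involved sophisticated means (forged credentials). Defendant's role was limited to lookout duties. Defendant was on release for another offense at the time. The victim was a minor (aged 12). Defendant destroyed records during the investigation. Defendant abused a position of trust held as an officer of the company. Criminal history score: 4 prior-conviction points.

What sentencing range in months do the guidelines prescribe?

Base offense level for forgery: 6.
A1 applies: 6 + 1 = 7.
A2 applies: 7 + 3 = 10.
A3 applies: 10 + 4 = 14.
A4 applies: 14 + 2 = 16.
A5 applies: 16 − 2 = 14.
A6 applies (level before this adjustment is 14 ≥ 8, so +3): 14 + 3 = 17.
A7 applies (level before this adjustment is 17 ≥ 11, so +3): 17 + 3 = 20.
Final offense level: 20.
Criminal history: 4 prior points → Category B (4).
Level 20 falls in the 20-22 band.
Grid: Level 20-22 × Category B = 34-46 months.

34-46 months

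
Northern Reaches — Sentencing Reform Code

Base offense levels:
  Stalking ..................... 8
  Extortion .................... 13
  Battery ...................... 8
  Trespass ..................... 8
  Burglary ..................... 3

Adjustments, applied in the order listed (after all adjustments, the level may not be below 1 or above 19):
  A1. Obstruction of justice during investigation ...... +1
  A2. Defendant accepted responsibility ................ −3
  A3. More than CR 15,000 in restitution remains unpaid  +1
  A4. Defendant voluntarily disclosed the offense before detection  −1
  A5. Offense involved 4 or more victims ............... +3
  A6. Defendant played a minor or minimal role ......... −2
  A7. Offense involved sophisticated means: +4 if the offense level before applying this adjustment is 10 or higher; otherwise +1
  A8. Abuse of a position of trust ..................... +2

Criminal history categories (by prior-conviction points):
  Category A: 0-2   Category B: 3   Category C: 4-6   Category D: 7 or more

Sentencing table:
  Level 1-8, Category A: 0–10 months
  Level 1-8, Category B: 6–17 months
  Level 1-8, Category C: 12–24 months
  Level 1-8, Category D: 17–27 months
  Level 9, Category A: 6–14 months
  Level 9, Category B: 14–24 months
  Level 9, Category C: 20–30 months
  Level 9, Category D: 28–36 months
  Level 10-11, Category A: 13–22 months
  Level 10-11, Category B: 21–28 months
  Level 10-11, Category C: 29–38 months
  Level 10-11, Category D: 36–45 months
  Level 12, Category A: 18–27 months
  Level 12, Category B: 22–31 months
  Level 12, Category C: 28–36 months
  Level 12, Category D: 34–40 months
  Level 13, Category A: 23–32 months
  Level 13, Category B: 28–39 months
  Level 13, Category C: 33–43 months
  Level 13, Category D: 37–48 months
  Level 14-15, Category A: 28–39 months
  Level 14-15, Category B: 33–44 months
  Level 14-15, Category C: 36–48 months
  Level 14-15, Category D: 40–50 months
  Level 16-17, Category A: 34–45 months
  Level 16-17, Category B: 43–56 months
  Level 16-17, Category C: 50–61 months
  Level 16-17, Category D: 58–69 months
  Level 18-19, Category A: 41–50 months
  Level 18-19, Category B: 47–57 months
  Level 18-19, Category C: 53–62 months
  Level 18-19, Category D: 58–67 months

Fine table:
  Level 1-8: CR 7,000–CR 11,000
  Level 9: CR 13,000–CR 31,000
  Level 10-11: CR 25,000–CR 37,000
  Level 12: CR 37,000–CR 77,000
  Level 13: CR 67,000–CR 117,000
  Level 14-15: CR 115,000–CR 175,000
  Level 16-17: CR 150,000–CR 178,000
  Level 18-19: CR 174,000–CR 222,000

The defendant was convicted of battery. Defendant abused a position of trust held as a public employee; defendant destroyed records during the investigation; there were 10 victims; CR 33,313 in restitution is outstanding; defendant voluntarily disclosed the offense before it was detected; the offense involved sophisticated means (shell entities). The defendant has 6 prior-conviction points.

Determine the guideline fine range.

Base offense level for battery: 8.
A1 applies: 8 + 1 = 9.
A3 applies: 9 + 1 = 10.
A4 applies: 10 − 1 = 9.
A5 applies: 9 + 3 = 12.
A7 applies (level before this adjustment is 12 ≥ 10, so +4): 12 + 4 = 16.
A8 applies: 16 + 2 = 18.
Final offense level: 18.
Level 18 falls in the 18-19 band.
Fine table: Level 18-19 → CR 174,000–CR 222,000.

CR 174,000–CR 222,000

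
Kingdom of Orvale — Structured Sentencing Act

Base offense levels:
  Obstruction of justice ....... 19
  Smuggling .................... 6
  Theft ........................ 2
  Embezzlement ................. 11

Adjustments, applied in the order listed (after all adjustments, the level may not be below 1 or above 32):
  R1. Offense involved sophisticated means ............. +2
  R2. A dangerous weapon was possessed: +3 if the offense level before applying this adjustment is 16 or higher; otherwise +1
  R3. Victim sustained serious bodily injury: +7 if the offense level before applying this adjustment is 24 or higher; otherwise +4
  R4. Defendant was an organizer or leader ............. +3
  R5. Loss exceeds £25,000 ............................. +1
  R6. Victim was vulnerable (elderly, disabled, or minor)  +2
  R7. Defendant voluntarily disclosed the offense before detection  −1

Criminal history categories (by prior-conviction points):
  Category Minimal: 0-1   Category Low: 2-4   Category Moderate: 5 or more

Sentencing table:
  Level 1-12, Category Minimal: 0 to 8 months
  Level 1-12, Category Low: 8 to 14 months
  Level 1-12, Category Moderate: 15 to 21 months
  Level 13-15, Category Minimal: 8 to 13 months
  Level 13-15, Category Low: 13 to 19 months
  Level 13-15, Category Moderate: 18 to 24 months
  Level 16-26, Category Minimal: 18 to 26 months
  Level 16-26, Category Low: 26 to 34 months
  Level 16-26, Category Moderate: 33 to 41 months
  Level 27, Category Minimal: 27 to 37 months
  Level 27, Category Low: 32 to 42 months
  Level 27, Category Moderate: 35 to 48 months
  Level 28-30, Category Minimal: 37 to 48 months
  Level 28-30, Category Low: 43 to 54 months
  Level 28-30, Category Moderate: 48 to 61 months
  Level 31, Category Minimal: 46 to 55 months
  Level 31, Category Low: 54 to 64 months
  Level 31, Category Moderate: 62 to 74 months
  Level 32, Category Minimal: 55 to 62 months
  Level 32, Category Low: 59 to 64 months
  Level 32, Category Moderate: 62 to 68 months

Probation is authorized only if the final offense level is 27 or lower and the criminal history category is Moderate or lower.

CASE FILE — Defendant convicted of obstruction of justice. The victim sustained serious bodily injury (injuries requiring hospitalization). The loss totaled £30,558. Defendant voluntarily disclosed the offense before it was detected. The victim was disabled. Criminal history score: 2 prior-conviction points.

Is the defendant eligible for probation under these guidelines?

Yes

Base offense level for obstruction of justice: 19.
R1 does not apply.
R2 does not apply.
R3 applies (level before this adjustment is 19 < 24, so +4): 19 + 4 = 23.
R5 applies: 23 + 1 = 24.
R6 applies: 24 + 2 = 26.
R7 applies: 26 − 1 = 25.
Final offense level: 25.
Criminal history: 2 prior points → Category Low (2-4).
Level 25 falls in the 16-26 band.
Grid: Level 16-26 × Category Low = 26-34 months.
Probation check: level 25 ≤ 27 and category Low ≤ Moderate → eligible.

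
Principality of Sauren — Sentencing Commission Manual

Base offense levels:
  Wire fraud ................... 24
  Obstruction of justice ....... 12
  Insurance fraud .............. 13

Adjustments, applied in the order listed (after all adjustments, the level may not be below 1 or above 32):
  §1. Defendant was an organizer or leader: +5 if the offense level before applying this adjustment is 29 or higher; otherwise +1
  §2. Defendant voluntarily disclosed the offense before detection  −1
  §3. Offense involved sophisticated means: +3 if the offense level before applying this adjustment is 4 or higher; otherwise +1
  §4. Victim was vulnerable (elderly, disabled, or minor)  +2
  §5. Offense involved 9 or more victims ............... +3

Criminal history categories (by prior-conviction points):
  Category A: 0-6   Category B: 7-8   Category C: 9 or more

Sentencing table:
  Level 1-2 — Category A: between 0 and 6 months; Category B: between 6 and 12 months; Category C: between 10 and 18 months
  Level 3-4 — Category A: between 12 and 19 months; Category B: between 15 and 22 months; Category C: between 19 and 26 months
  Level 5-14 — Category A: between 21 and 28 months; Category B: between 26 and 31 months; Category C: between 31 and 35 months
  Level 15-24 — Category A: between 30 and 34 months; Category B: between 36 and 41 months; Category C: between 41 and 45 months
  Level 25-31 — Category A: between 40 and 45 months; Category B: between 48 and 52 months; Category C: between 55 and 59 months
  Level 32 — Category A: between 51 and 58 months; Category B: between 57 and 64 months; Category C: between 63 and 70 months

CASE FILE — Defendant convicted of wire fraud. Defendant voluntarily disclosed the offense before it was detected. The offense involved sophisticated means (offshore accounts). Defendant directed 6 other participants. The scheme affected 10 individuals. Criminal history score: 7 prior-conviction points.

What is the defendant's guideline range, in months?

48-52 months

Base offense level for wire fraud: 24.
§1 applies (level before this adjustment is 24 < 29, so +1): 24 + 1 = 25.
§2 applies: 25 − 1 = 24.
§3 applies (level before this adjustment is 24 ≥ 4, so +3): 24 + 3 = 27.
§4 does not apply.
§5 applies: 27 + 3 = 30.
Final offense level: 30.
Criminal history: 7 prior points → Category B (7-8).
Level 30 falls in the 25-31 band.
Grid: Level 25-31 × Category B = 48-52 months.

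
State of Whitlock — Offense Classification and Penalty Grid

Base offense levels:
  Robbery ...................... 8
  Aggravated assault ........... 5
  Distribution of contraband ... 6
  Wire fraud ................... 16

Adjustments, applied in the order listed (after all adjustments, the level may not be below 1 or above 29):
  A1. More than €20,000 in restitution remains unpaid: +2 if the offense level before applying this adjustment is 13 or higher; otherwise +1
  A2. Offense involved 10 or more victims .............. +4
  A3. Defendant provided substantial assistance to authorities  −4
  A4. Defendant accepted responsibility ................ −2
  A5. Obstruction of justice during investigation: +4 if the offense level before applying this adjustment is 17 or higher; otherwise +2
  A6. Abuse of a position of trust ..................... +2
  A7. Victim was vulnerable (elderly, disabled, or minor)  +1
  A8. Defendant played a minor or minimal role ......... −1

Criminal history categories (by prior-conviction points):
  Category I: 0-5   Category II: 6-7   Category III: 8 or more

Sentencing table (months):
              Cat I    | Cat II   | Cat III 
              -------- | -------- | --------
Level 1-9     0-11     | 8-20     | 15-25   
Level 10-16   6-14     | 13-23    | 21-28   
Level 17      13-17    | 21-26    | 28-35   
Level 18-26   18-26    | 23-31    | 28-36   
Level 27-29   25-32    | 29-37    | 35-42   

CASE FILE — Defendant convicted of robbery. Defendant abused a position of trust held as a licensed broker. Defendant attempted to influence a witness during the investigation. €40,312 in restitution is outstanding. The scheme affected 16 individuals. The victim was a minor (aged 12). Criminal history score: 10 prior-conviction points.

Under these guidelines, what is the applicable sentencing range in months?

28-36 months

Base offense level for robbery: 8.
A1 applies (level before this adjustment is 8 < 13, so +1): 8 + 1 = 9.
A2 applies: 9 + 4 = 13.
A4 does not apply.
A5 applies (level before this adjustment is 13 < 17, so +2): 13 + 2 = 15.
A6 applies: 15 + 2 = 17.
A7 applies: 17 + 1 = 18.
A8 does not apply.
Final offense level: 18.
Criminal history: 10 prior points → Category III (8+).
Level 18 falls in the 18-26 band.
Grid: Level 18-26 × Category III = 28-36 months.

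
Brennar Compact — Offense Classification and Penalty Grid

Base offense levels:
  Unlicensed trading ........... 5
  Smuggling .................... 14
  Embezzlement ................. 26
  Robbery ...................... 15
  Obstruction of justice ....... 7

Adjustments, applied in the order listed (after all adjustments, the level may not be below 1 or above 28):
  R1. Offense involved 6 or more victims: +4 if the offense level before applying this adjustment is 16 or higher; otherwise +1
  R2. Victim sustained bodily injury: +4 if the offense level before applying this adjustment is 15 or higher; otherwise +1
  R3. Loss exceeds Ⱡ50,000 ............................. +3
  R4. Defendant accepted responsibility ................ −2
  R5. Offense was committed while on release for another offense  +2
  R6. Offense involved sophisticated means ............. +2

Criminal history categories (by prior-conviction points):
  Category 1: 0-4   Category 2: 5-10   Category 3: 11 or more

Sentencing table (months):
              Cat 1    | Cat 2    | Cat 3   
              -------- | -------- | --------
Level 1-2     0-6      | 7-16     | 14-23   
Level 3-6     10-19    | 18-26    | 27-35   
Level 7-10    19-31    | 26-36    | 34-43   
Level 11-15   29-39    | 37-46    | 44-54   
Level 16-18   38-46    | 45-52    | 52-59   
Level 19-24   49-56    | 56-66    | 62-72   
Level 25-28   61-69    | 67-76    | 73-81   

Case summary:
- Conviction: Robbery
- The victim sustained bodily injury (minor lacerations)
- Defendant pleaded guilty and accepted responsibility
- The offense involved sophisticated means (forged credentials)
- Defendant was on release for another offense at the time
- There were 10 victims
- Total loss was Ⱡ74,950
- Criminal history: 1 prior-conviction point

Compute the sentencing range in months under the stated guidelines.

61-69 months

Base offense level for robbery: 15.
R1 applies (level before this adjustment is 15 < 16, so +1): 15 + 1 = 16.
R2 applies (level before this adjustment is 16 ≥ 15, so +4): 16 + 4 = 20.
R3 applies: 20 + 3 = 23.
R4 applies: 23 − 2 = 21.
R5 applies: 21 + 2 = 23.
R6 applies: 23 + 2 = 25.
Final offense level: 25.
Criminal history: 1 prior point → Category 1 (0-4).
Level 25 falls in the 25-28 band.
Grid: Level 25-28 × Category 1 = 61-69 months.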